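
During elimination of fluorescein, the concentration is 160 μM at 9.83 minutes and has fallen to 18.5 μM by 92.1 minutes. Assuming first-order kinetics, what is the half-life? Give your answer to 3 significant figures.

Over Δt = 92.1 − 9.83 = 82.27 minutes, the level fell by a factor of 160/18.5 ≈ 8.6486.
n = log₂(8.6486) ≈ 3.1125 half-lives, so t½ = 82.27/3.1125 ≈ 26.432 minutes.

26.4 minutes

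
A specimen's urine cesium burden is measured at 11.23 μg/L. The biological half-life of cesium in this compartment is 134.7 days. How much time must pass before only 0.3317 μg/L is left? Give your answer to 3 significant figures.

Fraction remaining = 0.3317/11.23 ≈ 0.029537.
n = log₂(11.23/0.3317) = ln(33.856)/ln 2 ≈ 5.0813 half-lives.
t = n × t½ = 5.0813 × 134.7 ≈ 684.46 days.

684 days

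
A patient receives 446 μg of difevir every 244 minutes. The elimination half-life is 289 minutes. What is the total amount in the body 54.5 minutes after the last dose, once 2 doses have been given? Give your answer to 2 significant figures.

610 μg

The 2 doses were given 298.5, 54.5 minutes ago.
Total = 446·(1/2)^(298.5/289) + 446·(1/2)^(54.5/289)
      = 217.98 + 391.35 ≈ 609.33 μg.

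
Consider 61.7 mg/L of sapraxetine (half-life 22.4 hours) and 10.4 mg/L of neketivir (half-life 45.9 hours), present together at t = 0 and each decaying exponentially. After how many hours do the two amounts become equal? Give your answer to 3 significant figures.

112 hours

Set 61.7·(1/2)^(t/22.4) = 10.4·(1/2)^(t/45.9).
Taking log₂: log₂(61.7/10.4) = t·(1/22.4 − 1/45.9).
log₂(5.9327) = 2.5687; 1/22.4 − 1/45.9 = 0.022856.
t = 2.5687 / 0.022856 ≈ 112.38 hours.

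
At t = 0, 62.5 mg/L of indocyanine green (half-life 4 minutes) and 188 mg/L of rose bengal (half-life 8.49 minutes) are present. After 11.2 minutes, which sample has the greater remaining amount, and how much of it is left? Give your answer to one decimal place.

indocyanine green: 62.5 × (1/2)^2.8 ≈ 8.9742 mg/L.
rose bengal: 188 × (1/2)^1.3192 ≈ 75.342 mg/L.
Rose bengal has more remaining, at ≈ 75.342 mg/L.

rose bengal, 75.3 mg/L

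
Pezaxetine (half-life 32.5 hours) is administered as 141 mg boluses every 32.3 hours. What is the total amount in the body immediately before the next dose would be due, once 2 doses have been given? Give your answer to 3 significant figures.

106 mg

The 2 doses were given 64.6, 32.3 hours ago.
Total = 141·(1/2)^(64.6/32.5) + 141·(1/2)^(32.3/32.5)
      = 35.552 + 70.801 ≈ 106.35 mg.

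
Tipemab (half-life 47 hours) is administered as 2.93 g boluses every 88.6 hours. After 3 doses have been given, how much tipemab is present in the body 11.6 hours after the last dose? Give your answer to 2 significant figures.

The 3 doses were given 188.8, 100.2, 11.6 hours ago.
Total = 2.93·(1/2)^(188.8/47) + 2.93·(1/2)^(100.2/47) + 2.93·(1/2)^(11.6/47)
      = 0.18098 + 0.66849 + 2.4693 ≈ 3.3188 g.

3.3 g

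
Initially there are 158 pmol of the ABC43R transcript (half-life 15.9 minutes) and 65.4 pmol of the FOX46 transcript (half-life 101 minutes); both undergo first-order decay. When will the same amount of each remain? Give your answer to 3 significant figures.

24.0 minutes

Set 158·(1/2)^(t/15.9) = 65.4·(1/2)^(t/101).
Taking log₂: log₂(158/65.4) = t·(1/15.9 − 1/101).
log₂(2.4159) = 1.2726; 1/15.9 − 1/101 = 0.052992.
t = 1.2726 / 0.052992 ≈ 24.014 minutes.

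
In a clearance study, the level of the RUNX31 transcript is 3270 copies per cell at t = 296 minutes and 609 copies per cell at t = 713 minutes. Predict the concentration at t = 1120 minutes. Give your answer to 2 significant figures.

120 copies per cell

Over Δt = 713 − 296 = 417 minutes, the level fell by a factor of 3270/609 ≈ 5.3695.
n = log₂(5.3695) ≈ 2.4248 half-lives, so t½ = 417/2.4248 ≈ 171.97 minutes.
From t = 713 to t = 1120: 609 × (1/2)^((1120−713)/171.97) ≈ 118.08 copies per cell.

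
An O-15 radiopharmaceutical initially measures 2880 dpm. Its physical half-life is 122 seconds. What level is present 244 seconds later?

Elapsed time is 2 half-lives (244/122).
Each half-life halves the amount: 2880 × (1/2)^2 = 2880/4 = 720 dpm.

720 dpm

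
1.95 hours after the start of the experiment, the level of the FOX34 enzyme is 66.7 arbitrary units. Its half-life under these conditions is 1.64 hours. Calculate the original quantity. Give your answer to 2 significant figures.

Number of half-lives elapsed: n = 1.95/1.64 ≈ 1.189.
A₀ = A × 2^n = 66.7 × 2^1.189 = 66.7 × 2.28 ≈ 152.08 arbitrary units.

150 arbitrary units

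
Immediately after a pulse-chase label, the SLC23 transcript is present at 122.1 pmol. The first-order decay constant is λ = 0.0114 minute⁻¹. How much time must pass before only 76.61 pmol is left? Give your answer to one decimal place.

t½ = ln 2 / λ = 0.69315 / 0.0114 ≈ 60.802 minutes.
Fraction remaining = 76.61/122.1 ≈ 0.62744.
n = log₂(122.1/76.61) = ln(1.5938)/ln 2 ≈ 0.67246 half-lives.
t = n × t½ = 0.67246 × 60.802 ≈ 40.887 minutes.

40.9 minutes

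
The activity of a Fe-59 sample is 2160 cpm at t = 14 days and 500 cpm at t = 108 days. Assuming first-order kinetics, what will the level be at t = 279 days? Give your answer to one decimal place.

Over Δt = 108 − 14 = 94 days, the level fell by a factor of 2160/500 ≈ 4.32.
n = log₂(4.32) ≈ 2.111 half-lives, so t½ = 94/2.111 ≈ 44.528 days.
From t = 108 to t = 279: 500 × (1/2)^((279−108)/44.528) ≈ 34.908 cpm.

34.9 cpm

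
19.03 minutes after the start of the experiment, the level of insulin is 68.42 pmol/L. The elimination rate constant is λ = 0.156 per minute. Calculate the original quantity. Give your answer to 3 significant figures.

1330 pmol/L

t½ = ln 2 / λ = 0.69315 / 0.156 ≈ 4.4433 minutes.
Number of half-lives elapsed: n = 19.03/4.4433 ≈ 4.2829.
A₀ = A × 2^n = 68.42 × 2^4.2829 = 68.42 × 19.466 ≈ 1331.9 pmol/L.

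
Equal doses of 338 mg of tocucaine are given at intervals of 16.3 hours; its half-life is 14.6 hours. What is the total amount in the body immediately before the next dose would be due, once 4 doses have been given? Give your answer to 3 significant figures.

276 mg

The 4 doses were given 65.2, 48.9, 32.6, 16.3 hours ago.
Total = 338·(1/2)^(65.2/14.6) + 338·(1/2)^(48.9/14.6) + 338·(1/2)^(32.6/14.6) + 338·(1/2)^(16.3/14.6)
      = 15.296 + 33.164 + 71.904 + 155.9 ≈ 276.26 mg.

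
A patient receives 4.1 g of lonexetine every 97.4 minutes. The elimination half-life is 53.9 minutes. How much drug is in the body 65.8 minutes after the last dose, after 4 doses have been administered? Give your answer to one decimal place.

2.4 g

The 4 doses were given 358, 260.6, 163.2, 65.8 minutes ago.
Total = 4.1·(1/2)^(358/53.9) + 4.1·(1/2)^(260.6/53.9) + 4.1·(1/2)^(163.2/53.9) + 4.1·(1/2)^(65.8/53.9)
      = 0.041055 + 0.14366 + 0.50271 + 1.7591 ≈ 2.4465 g.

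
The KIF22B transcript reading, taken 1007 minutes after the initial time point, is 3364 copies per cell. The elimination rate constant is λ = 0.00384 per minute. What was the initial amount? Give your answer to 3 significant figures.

t½ = ln 2 / λ = 0.69315 / 0.00384 ≈ 180.51 minutes.
Number of half-lives elapsed: n = 1007/180.51 ≈ 5.5787.
A₀ = A × 2^n = 3364 × 2^5.5787 = 3364 × 47.793 ≈ 160780 copies per cell.

161000 copies per cell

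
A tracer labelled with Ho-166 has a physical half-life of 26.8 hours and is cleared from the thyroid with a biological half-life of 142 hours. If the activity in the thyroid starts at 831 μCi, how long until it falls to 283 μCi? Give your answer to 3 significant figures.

1/t_eff = 1/t_phys + 1/t_biol = 1/26.8 + 1/142 = 0.044356 per hour.
t_eff = 26.8 × 142 / (26.8 + 142) ≈ 22.545 hours.
n = log₂(831/283) ≈ 1.554; t = 1.554 × 22.545 ≈ 35.036 hours.

35.0 hours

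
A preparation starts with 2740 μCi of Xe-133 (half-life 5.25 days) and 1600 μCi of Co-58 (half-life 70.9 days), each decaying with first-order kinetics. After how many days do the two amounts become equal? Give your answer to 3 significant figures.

Set 2740·(1/2)^(t/5.25) = 1600·(1/2)^(t/70.9).
Taking log₂: log₂(2740/1600) = t·(1/5.25 − 1/70.9).
log₂(1.7125) = 0.7761; 1/5.25 − 1/70.9 = 0.17637.
t = 0.7761 / 0.17637 ≈ 4.4004 days.

4.40 days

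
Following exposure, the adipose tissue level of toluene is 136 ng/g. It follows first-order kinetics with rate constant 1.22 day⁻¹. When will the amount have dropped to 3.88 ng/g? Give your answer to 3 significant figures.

t½ = ln 2 / k = 0.69315 / 1.22 ≈ 0.56815 days.
Fraction remaining = 3.88/136 ≈ 0.028529.
n = log₂(136/3.88) = ln(35.052)/ln 2 ≈ 5.1314 half-lives.
t = n × t½ = 5.1314 × 0.56815 ≈ 2.9154 days.

2.92 days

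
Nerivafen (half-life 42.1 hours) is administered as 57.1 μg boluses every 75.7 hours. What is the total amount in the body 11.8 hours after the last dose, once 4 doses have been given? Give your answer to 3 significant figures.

65.5 μg

The 4 doses were given 238.9, 163.2, 87.5, 11.8 hours ago.
Total = 57.1·(1/2)^(238.9/42.1) + 57.1·(1/2)^(163.2/42.1) + 57.1·(1/2)^(87.5/42.1) + 57.1·(1/2)^(11.8/42.1)
      = 1.1179 + 3.8877 + 13.52 + 47.018 ≈ 65.544 μg.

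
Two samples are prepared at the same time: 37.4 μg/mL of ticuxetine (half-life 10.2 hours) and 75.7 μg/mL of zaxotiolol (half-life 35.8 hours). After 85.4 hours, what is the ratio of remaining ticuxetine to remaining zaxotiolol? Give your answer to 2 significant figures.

ticuxetine: 37.4 × (1/2)^(85.4/10.2) = 37.4 × (1/2)^8.3725 ≈ 0.11285 μg/mL.
zaxotiolol: 75.7 × (1/2)^(85.4/35.8) = 75.7 × (1/2)^2.3855 ≈ 14.488 μg/mL.
Ratio ≈ 0.11285 / 14.488 ≈ 0.0077891.

0.0078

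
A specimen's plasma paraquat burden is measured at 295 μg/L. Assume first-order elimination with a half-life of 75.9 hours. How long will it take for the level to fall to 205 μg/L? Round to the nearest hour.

Fraction remaining = 205/295 ≈ 0.69492.
n = log₂(295/205) = ln(1.439)/ln 2 ≈ 0.52509 half-lives.
t = n × t½ = 0.52509 × 75.9 ≈ 39.854 hours.

40 hours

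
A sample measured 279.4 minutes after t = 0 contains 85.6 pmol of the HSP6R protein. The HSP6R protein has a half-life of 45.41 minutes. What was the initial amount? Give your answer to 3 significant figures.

Number of half-lives elapsed: n = 279.4/45.41 ≈ 6.1528.
A₀ = A × 2^n = 85.6 × 2^6.1528 = 85.6 × 71.152 ≈ 6090.6 pmol.

6090 pmol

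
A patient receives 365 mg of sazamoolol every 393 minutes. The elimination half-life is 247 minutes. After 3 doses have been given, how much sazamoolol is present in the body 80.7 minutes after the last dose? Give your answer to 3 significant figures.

The 3 doses were given 866.7, 473.7, 80.7 minutes ago.
Total = 365·(1/2)^(866.7/247) + 365·(1/2)^(473.7/247) + 365·(1/2)^(80.7/247)
      = 32.063 + 96.599 + 291.03 ≈ 419.69 mg.

420 mg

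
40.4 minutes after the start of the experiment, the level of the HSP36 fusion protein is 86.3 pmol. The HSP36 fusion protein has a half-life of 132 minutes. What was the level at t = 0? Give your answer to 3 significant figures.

107 pmol

Number of half-lives elapsed: n = 40.4/132 ≈ 0.30606.
A₀ = A × 2^n = 86.3 × 2^0.30606 = 86.3 × 1.2363 ≈ 106.7 pmol.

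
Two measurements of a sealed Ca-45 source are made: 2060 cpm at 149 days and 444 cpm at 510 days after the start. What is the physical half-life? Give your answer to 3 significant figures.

Over Δt = 510 − 149 = 361 days, the level fell by a factor of 2060/444 ≈ 4.6396.
n = log₂(4.6396) ≈ 2.214 half-lives, so t½ = 361/2.214 ≈ 163.05 days.

163 days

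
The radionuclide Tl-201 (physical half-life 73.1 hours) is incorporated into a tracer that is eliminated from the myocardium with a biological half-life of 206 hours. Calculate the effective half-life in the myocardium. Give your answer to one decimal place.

54.0 hours

1/t_eff = 1/t_phys + 1/t_biol = 1/73.1 + 1/206 = 0.018534 per hour.
t_eff = 73.1 × 206 / (73.1 + 206) ≈ 53.954 hours.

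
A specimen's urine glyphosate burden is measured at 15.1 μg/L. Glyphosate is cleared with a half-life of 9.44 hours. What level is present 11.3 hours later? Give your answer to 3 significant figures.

Number of half-lives: n = 11.3/9.44 ≈ 1.197.
Remaining = 15.1 × (1/2)^1.197 = 15.1 × 0.43617 ≈ 6.5862 μg/L.

6.59 μg/L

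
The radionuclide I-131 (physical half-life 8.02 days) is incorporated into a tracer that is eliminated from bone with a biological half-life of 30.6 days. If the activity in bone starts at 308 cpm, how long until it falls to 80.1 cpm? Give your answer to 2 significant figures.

12 days

1/t_eff = 1/t_phys + 1/t_biol = 1/8.02 + 1/30.6 = 0.15737 per day.
t_eff = 8.02 × 30.6 / (8.02 + 30.6) ≈ 6.3545 days.
n = log₂(308/80.1) ≈ 1.9431; t = 1.9431 × 6.3545 ≈ 12.347 days.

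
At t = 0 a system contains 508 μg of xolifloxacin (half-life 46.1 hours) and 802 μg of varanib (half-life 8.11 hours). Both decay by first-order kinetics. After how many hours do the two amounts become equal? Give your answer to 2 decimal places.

Set 508·(1/2)^(t/46.1) = 802·(1/2)^(t/8.11).
Taking log₂: log₂(508/802) = t·(1/46.1 − 1/8.11).
log₂(0.63342) = -0.65877; 1/46.1 − 1/8.11 = -0.10161.
t = -0.65877 / -0.10161 ≈ 6.4832 hours.

6.48 hours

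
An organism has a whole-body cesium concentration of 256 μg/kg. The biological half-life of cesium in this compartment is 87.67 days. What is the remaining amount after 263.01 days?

32 μg/kg

Elapsed time is 3 half-lives (263.01/87.67).
Each half-life halves the amount: 256 × (1/2)^3 = 256/8 = 32 μg/kg.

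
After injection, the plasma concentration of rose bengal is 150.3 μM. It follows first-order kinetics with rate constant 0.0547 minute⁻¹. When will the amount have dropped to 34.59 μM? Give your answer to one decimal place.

26.9 minutes

t½ = ln 2 / k = 0.69315 / 0.0547 ≈ 12.672 minutes.
Fraction remaining = 34.59/150.3 ≈ 0.23014.
n = log₂(150.3/34.59) = ln(4.3452)/ln 2 ≈ 2.1194 half-lives.
t = n × t½ = 2.1194 × 12.672 ≈ 26.857 minutes.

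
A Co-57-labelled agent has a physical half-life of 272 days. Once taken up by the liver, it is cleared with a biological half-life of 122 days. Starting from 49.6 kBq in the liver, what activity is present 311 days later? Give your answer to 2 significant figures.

3.8 kBq

1/t_eff = 1/t_phys + 1/t_biol = 1/272 + 1/122 = 0.011873 per day.
t_eff = 272 × 122 / (272 + 122) ≈ 84.223 days.
Remaining = 49.6 × (1/2)^(311/84.223) = 49.6 × (1/2)^3.6926 ≈ 3.8363 kBq.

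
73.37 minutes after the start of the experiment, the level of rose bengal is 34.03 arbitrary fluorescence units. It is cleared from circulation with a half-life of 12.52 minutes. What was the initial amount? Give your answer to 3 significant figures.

1980 arbitrary fluorescence units

Number of half-lives elapsed: n = 73.37/12.52 ≈ 5.8602.
A₀ = A × 2^n = 34.03 × 2^5.8602 = 34.03 × 58.09 ≈ 1976.8 arbitrary fluorescence units.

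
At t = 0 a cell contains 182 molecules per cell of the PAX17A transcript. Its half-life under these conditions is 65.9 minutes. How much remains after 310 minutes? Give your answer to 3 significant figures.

6.98 molecules per cell

Number of half-lives: n = 310/65.9 ≈ 4.7041.
Remaining = 182 × (1/2)^4.7041 = 182 × 0.038364 ≈ 6.9823 molecules per cell.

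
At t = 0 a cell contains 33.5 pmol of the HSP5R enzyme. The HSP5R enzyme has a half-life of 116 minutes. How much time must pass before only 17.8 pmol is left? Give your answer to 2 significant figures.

Fraction remaining = 17.8/33.5 ≈ 0.53134.
n = log₂(33.5/17.8) = ln(1.882)/ln 2 ≈ 0.91228 half-lives.
t = n × t½ = 0.91228 × 116 ≈ 105.82 minutes.

110 minutes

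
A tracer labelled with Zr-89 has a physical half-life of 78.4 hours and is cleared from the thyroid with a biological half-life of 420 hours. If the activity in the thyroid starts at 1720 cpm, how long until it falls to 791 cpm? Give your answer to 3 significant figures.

74.0 hours

1/t_eff = 1/t_phys + 1/t_biol = 1/78.4 + 1/420 = 0.015136 per hour.
t_eff = 78.4 × 420 / (78.4 + 420) ≈ 66.067 hours.
n = log₂(1720/791) ≈ 1.1207; t = 1.1207 × 66.067 ≈ 74.039 hours.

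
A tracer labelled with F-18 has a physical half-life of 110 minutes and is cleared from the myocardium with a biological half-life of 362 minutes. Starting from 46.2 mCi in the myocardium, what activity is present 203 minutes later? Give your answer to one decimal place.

1/t_eff = 1/t_phys + 1/t_biol = 1/110 + 1/362 = 0.011853 per minute.
t_eff = 110 × 362 / (110 + 362) ≈ 84.364 minutes.
Remaining = 46.2 × (1/2)^(203/84.364) = 46.2 × (1/2)^2.4062 ≈ 8.7156 mCi.

8.7 mCi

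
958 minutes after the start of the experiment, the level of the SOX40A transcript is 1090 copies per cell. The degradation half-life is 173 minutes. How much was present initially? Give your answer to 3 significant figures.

Number of half-lives elapsed: n = 958/173 ≈ 5.5376.
A₀ = A × 2^n = 1090 × 2^5.5376 = 1090 × 46.449 ≈ 50629 copies per cell.

50600 copies per cell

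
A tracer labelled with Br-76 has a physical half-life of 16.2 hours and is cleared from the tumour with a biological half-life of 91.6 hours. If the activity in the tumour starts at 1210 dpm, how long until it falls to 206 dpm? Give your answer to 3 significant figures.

1/t_eff = 1/t_phys + 1/t_biol = 1/16.2 + 1/91.6 = 0.072645 per hour.
t_eff = 16.2 × 91.6 / (16.2 + 91.6) ≈ 13.765 hours.
n = log₂(1210/206) ≈ 2.5543; t = 2.5543 × 13.765 ≈ 35.161 hours.

35.2 hours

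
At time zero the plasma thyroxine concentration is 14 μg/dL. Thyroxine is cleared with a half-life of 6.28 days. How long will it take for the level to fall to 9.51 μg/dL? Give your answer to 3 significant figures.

Fraction remaining = 9.51/14 ≈ 0.67929.
n = log₂(14/9.51) = ln(1.4721)/ln 2 ≈ 0.55791 half-lives.
t = n × t½ = 0.55791 × 6.28 ≈ 3.5037 days.

3.50 days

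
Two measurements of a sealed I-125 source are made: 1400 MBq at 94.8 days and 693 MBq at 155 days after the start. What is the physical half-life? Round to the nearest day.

Over Δt = 155 − 94.8 = 60.2 days, the level fell by a factor of 1400/693 ≈ 2.0202.
n = log₂(2.0202) ≈ 1.0145 half-lives, so t½ = 60.2/1.0145 ≈ 59.34 days.

59 days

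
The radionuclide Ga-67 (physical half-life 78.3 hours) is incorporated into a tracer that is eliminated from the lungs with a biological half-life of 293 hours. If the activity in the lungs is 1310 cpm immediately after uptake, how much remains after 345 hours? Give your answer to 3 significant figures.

27.3 cpm

1/t_eff = 1/t_phys + 1/t_biol = 1/78.3 + 1/293 = 0.016184 per hour.
t_eff = 78.3 × 293 / (78.3 + 293) ≈ 61.788 hours.
Remaining = 1310 × (1/2)^(345/61.788) = 1310 × (1/2)^5.5836 ≈ 27.317 cpm.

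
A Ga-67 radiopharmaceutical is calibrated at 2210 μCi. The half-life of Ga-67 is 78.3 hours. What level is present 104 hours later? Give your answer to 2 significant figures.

880 μCi

Number of half-lives: n = 104/78.3 ≈ 1.3282.
Remaining = 2210 × (1/2)^1.3282 = 2210 × 0.39826 ≈ 880.15 μCi.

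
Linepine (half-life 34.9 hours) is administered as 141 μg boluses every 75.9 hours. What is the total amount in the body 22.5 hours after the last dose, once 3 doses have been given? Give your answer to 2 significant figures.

110 μg

The 3 doses were given 174.3, 98.4, 22.5 hours ago.
Total = 141·(1/2)^(174.3/34.9) + 141·(1/2)^(98.4/34.9) + 141·(1/2)^(22.5/34.9)
      = 4.4238 + 19.974 + 90.187 ≈ 114.59 μg.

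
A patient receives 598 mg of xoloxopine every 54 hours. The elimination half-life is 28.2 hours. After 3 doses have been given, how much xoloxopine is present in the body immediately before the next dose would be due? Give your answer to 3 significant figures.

212 mg

The 3 doses were given 162, 108, 54 hours ago.
Total = 598·(1/2)^(162/28.2) + 598·(1/2)^(108/28.2) + 598·(1/2)^(54/28.2)
      = 11.153 + 42.055 + 158.58 ≈ 211.79 mg.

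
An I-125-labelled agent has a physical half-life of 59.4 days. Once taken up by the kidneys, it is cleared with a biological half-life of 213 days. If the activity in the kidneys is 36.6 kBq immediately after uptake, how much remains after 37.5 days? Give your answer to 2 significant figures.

1/t_eff = 1/t_phys + 1/t_biol = 1/59.4 + 1/213 = 0.02153 per day.
t_eff = 59.4 × 213 / (59.4 + 213) ≈ 46.447 days.
Remaining = 36.6 × (1/2)^(37.5/46.447) = 36.6 × (1/2)^0.80737 ≈ 20.914 kBq.

21 kBq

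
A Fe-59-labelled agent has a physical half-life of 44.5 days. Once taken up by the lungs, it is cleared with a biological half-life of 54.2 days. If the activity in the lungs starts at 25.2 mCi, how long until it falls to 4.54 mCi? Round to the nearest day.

60 days

1/t_eff = 1/t_phys + 1/t_biol = 1/44.5 + 1/54.2 = 0.040922 per day.
t_eff = 44.5 × 54.2 / (44.5 + 54.2) ≈ 24.437 days.
n = log₂(25.2/4.54) ≈ 2.4727; t = 2.4727 × 24.437 ≈ 60.424 days.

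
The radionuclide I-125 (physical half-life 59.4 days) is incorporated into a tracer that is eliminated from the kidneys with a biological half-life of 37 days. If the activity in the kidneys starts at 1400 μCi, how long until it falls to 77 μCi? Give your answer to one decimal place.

95.4 days

1/t_eff = 1/t_phys + 1/t_biol = 1/59.4 + 1/37 = 0.043862 per day.
t_eff = 59.4 × 37 / (59.4 + 37) ≈ 22.799 days.
n = log₂(1400/77) ≈ 4.1844; t = 4.1844 × 22.799 ≈ 95.4 days.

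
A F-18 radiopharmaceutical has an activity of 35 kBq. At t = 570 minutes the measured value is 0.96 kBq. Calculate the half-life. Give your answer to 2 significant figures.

A/A₀ = 0.96/35 ≈ 0.027429.
n = log₂(36.458) ≈ 5.1882 half-lives elapsed in 570 minutes.
t½ = 570/5.1882 ≈ 109.87 minutes.

110 minutes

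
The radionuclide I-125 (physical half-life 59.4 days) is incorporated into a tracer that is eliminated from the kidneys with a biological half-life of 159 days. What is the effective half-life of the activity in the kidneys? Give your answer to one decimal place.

43.2 days

1/t_eff = 1/t_phys + 1/t_biol = 1/59.4 + 1/159 = 0.023124 per day.
t_eff = 59.4 × 159 / (59.4 + 159) ≈ 43.245 days.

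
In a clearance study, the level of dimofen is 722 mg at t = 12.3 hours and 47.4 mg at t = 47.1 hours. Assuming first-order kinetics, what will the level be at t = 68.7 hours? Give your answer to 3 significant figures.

8.74 mg

Over Δt = 47.1 − 12.3 = 34.8 hours, the level fell by a factor of 722/47.4 ≈ 15.232.
n = log₂(15.232) ≈ 3.929 half-lives, so t½ = 34.8/3.929 ≈ 8.8571 hours.
From t = 47.1 to t = 68.7: 47.4 × (1/2)^((68.7−47.1)/8.8571) ≈ 8.7428 mg.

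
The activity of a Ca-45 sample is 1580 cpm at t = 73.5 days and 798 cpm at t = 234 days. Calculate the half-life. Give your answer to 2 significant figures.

160 days

Over Δt = 234 − 73.5 = 160.5 days, the level fell by a factor of 1580/798 ≈ 1.9799.
n = log₂(1.9799) ≈ 0.98546 half-lives, so t½ = 160.5/0.98546 ≈ 162.87 days.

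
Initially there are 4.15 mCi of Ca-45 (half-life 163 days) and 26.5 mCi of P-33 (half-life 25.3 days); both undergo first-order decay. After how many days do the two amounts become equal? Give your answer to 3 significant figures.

80.1 days

Set 4.15·(1/2)^(t/163) = 26.5·(1/2)^(t/25.3).
Taking log₂: log₂(4.15/26.5) = t·(1/163 − 1/25.3).
log₂(0.1566) = -2.6748; 1/163 − 1/25.3 = -0.033391.
t = -2.6748 / -0.033391 ≈ 80.106 days.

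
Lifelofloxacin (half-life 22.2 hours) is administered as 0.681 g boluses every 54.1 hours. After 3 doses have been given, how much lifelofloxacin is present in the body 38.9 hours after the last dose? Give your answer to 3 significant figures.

0.246 g

The 3 doses were given 147.1, 93, 38.9 hours ago.
Total = 0.681·(1/2)^(147.1/22.2) + 0.681·(1/2)^(93/22.2) + 0.681·(1/2)^(38.9/22.2)
      = 0.0068942 + 0.037332 + 0.20215 ≈ 0.24637 g.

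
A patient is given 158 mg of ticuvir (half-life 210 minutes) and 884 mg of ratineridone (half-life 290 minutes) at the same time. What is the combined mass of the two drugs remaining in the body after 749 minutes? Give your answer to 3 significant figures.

ticuvir: 158 × (1/2)^(749/210) = 158 × (1/2)^3.5667 ≈ 13.335 mg.
ratineridone: 884 × (1/2)^(749/290) = 884 × (1/2)^2.5828 ≈ 147.56 mg.
Total = 13.335 + 147.56 ≈ 160.89 mg.

161 mg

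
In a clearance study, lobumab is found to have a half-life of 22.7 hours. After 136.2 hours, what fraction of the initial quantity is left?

n = 136.2/22.7 ≈ 6 half-lives.
Fraction remaining = (1/2)^6 ≈ 0.015625.

0.015625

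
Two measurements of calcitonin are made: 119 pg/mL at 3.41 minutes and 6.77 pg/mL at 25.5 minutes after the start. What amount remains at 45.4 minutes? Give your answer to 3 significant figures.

Over Δt = 25.5 − 3.41 = 22.09 minutes, the level fell by a factor of 119/6.77 ≈ 17.578.
n = log₂(17.578) ≈ 4.1357 half-lives, so t½ = 22.09/4.1357 ≈ 5.3413 minutes.
From t = 25.5 to t = 45.4: 6.77 × (1/2)^((45.4−25.5)/5.3413) ≈ 0.51175 pg/mL.

0.512 pg/mL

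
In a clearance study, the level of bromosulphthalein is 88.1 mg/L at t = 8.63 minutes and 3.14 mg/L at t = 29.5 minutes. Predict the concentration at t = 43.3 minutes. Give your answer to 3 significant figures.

0.346 mg/L

Over Δt = 29.5 − 8.63 = 20.87 minutes, the level fell by a factor of 88.1/3.14 ≈ 28.057.
n = log₂(28.057) ≈ 4.8103 half-lives, so t½ = 20.87/4.8103 ≈ 4.3386 minutes.
From t = 29.5 to t = 43.3: 3.14 × (1/2)^((43.3−29.5)/4.3386) ≈ 0.34628 mg/L.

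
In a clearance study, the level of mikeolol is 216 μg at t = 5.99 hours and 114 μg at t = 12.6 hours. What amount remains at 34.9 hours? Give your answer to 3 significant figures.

Over Δt = 12.6 − 5.99 = 6.61 hours, the level fell by a factor of 216/114 ≈ 1.8947.
n = log₂(1.8947) ≈ 0.922 half-lives, so t½ = 6.61/0.922 ≈ 7.1692 hours.
From t = 12.6 to t = 34.9: 114 × (1/2)^((34.9−12.6)/7.1692) ≈ 13.199 μg.

13.2 μg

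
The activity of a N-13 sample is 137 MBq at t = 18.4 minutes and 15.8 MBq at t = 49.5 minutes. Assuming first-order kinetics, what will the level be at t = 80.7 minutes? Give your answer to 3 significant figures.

Over Δt = 49.5 − 18.4 = 31.1 minutes, the level fell by a factor of 137/15.8 ≈ 8.6709.
n = log₂(8.6709) ≈ 3.1162 half-lives, so t½ = 31.1/3.1162 ≈ 9.9802 minutes.
From t = 49.5 to t = 80.7: 15.8 × (1/2)^((80.7−49.5)/9.9802) ≈ 1.8096 MBq.

1.81 MBq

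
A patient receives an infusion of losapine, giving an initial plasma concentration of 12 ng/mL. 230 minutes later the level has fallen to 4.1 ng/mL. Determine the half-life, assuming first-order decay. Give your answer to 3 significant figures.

A/A₀ = 4.1/12 ≈ 0.34167.
n = log₂(2.9268) ≈ 1.5493 half-lives elapsed in 230 minutes.
t½ = 230/1.5493 ≈ 148.45 minutes.

148 minutes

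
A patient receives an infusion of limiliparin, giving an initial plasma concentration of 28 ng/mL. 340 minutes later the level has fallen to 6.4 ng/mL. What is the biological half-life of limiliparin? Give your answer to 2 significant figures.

160 minutes

A/A₀ = 6.4/28 ≈ 0.22857.
n = log₂(4.375) ≈ 2.1293 half-lives elapsed in 340 minutes.
t½ = 340/2.1293 ≈ 159.68 minutes.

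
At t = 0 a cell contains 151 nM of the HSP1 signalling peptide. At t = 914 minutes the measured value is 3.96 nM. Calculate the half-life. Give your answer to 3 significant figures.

174 minutes

A/A₀ = 3.96/151 ≈ 0.026225.
n = log₂(38.131) ≈ 5.2529 half-lives elapsed in 914 minutes.
t½ = 914/5.2529 ≈ 174 minutes.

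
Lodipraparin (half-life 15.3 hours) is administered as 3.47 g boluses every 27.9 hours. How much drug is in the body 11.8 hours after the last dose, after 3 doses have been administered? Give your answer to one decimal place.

The 3 doses were given 67.6, 39.7, 11.8 hours ago.
Total = 3.47·(1/2)^(67.6/15.3) + 3.47·(1/2)^(39.7/15.3) + 3.47·(1/2)^(11.8/15.3)
      = 0.16229 + 0.57441 + 2.0331 ≈ 2.7698 g.

2.8 g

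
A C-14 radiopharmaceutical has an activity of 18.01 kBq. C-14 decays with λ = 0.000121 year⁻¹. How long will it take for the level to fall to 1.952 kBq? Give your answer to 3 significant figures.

18400 years

t½ = ln 2 / λ = 0.69315 / 0.000121 ≈ 5728.5 years.
Fraction remaining = 1.952/18.01 ≈ 0.10838.
n = log₂(18.01/1.952) = ln(9.2264)/ln 2 ≈ 3.2058 half-lives.
t = n × t½ = 3.2058 × 5728.5 ≈ 18364 years.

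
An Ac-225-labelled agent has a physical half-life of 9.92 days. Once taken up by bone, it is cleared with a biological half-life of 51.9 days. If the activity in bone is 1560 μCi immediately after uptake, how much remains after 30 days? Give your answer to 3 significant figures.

128 μCi

1/t_eff = 1/t_phys + 1/t_biol = 1/9.92 + 1/51.9 = 0.12007 per day.
t_eff = 9.92 × 51.9 / (9.92 + 51.9) ≈ 8.3282 days.
Remaining = 1560 × (1/2)^(30/8.3282) = 1560 × (1/2)^3.6022 ≈ 128.45 μCi.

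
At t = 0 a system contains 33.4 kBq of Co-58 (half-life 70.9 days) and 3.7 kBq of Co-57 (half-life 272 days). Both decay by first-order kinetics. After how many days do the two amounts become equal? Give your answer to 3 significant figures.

Set 33.4·(1/2)^(t/70.9) = 3.7·(1/2)^(t/272).
Taking log₂: log₂(33.4/3.7) = t·(1/70.9 − 1/272).
log₂(9.027) = 3.1743; 1/70.9 − 1/272 = 0.010428.
t = 3.1743 / 0.010428 ≈ 304.4 days.

304 days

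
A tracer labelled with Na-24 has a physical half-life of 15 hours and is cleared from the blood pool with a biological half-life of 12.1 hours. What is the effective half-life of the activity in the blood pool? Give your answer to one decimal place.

1/t_eff = 1/t_phys + 1/t_biol = 1/15 + 1/12.1 = 0.14931 per hour.
t_eff = 15 × 12.1 / (15 + 12.1) ≈ 6.6974 hours.

6.7 hours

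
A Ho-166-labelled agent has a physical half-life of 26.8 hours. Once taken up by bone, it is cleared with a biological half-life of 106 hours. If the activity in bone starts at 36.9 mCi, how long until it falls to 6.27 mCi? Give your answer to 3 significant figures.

1/t_eff = 1/t_phys + 1/t_biol = 1/26.8 + 1/106 = 0.046747 per hour.
t_eff = 26.8 × 106 / (26.8 + 106) ≈ 21.392 hours.
n = log₂(36.9/6.27) ≈ 2.5571; t = 2.5571 × 21.392 ≈ 54.7 hours.

54.7 hours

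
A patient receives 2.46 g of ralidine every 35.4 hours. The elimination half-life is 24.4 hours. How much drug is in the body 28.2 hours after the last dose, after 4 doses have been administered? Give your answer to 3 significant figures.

1.71 g

The 4 doses were given 134.4, 99, 63.6, 28.2 hours ago.
Total = 2.46·(1/2)^(134.4/24.4) + 2.46·(1/2)^(99/24.4) + 2.46·(1/2)^(63.6/24.4) + 2.46·(1/2)^(28.2/24.4)
      = 0.054051 + 0.14776 + 0.40391 + 1.1041 ≈ 1.7099 g.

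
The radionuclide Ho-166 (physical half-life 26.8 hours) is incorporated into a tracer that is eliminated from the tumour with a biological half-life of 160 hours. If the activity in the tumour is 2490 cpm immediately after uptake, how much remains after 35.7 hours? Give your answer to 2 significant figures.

850 cpm

1/t_eff = 1/t_phys + 1/t_biol = 1/26.8 + 1/160 = 0.043563 per hour.
t_eff = 26.8 × 160 / (26.8 + 160) ≈ 22.955 hours.
Remaining = 2490 × (1/2)^(35.7/22.955) = 2490 × (1/2)^1.5552 ≈ 847.29 cpm.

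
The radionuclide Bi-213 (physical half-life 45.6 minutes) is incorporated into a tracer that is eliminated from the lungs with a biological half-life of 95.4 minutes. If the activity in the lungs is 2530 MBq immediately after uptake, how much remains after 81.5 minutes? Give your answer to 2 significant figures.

410 MBq

1/t_eff = 1/t_phys + 1/t_biol = 1/45.6 + 1/95.4 = 0.032412 per minute.
t_eff = 45.6 × 95.4 / (45.6 + 95.4) ≈ 30.853 minutes.
Remaining = 2530 × (1/2)^(81.5/30.853) = 2530 × (1/2)^2.6416 ≈ 405.44 MBq.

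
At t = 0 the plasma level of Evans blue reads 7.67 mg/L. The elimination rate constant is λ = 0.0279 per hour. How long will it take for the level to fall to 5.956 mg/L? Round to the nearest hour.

t½ = ln 2 / λ = 0.69315 / 0.0279 ≈ 24.844 hours.
Fraction remaining = 5.956/7.67 ≈ 0.77653.
n = log₂(7.67/5.956) = ln(1.2878)/ln 2 ≈ 0.36488 half-lives.
t = n × t½ = 0.36488 × 24.844 ≈ 9.0651 hours.

9 hours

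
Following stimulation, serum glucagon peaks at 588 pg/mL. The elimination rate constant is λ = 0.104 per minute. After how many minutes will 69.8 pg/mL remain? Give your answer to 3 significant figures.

t½ = ln 2 / λ = 0.69315 / 0.104 ≈ 6.6649 minutes.
Fraction remaining = 69.8/588 ≈ 0.11871.
n = log₂(588/69.8) = ln(8.4241)/ln 2 ≈ 3.0745 half-lives.
t = n × t½ = 3.0745 × 6.6649 ≈ 20.491 minutes.

20.5 minutes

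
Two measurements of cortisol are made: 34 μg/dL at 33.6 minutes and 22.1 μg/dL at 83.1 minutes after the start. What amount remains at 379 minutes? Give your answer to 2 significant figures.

Over Δt = 83.1 − 33.6 = 49.5 minutes, the level fell by a factor of 34/22.1 ≈ 1.5385.
n = log₂(1.5385) ≈ 0.62149 half-lives, so t½ = 49.5/0.62149 ≈ 79.648 minutes.
From t = 83.1 to t = 379: 22.1 × (1/2)^((379−83.1)/79.648) ≈ 1.6828 μg/dL.

1.7 μg/dL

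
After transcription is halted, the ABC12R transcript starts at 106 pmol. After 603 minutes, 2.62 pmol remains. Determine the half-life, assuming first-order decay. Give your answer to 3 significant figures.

113 minutes

A/A₀ = 2.62/106 ≈ 0.024717.
n = log₂(40.458) ≈ 5.3384 half-lives elapsed in 603 minutes.
t½ = 603/5.3384 ≈ 112.96 minutes.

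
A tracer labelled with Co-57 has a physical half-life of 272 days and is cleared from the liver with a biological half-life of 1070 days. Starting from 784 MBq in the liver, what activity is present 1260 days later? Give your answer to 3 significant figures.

1/t_eff = 1/t_phys + 1/t_biol = 1/272 + 1/1070 = 0.0046111 per day.
t_eff = 272 × 1070 / (272 + 1070) ≈ 216.87 days.
Remaining = 784 × (1/2)^(1260/216.87) = 784 × (1/2)^5.8099 ≈ 13.975 MBq.

14.0 MBq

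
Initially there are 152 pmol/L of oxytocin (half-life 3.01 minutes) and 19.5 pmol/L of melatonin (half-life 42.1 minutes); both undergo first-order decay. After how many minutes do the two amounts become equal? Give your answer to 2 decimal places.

9.60 minutes

Set 152·(1/2)^(t/3.01) = 19.5·(1/2)^(t/42.1).
Taking log₂: log₂(152/19.5) = t·(1/3.01 − 1/42.1).
log₂(7.7949) = 2.9625; 1/3.01 − 1/42.1 = 0.30847.
t = 2.9625 / 0.30847 ≈ 9.6038 minutes.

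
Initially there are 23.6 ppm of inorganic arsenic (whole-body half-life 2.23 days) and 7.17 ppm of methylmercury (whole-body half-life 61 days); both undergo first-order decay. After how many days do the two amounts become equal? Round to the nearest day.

Set 23.6·(1/2)^(t/2.23) = 7.17·(1/2)^(t/61).
Taking log₂: log₂(23.6/7.17) = t·(1/2.23 − 1/61).
log₂(3.2915) = 1.7187; 1/2.23 − 1/61 = 0.43204.
t = 1.7187 / 0.43204 ≈ 3.9782 days.

4 days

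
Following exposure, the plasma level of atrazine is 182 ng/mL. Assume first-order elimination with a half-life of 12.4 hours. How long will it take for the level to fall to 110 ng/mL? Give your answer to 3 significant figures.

Fraction remaining = 110/182 ≈ 0.6044.
n = log₂(182/110) = ln(1.6545)/ln 2 ≈ 0.72643 half-lives.
t = n × t½ = 0.72643 × 12.4 ≈ 9.0078 hours.

9.01 hours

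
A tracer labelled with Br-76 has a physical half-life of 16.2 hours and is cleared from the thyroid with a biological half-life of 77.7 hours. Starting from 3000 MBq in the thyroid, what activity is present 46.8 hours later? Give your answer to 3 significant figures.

1/t_eff = 1/t_phys + 1/t_biol = 1/16.2 + 1/77.7 = 0.074598 per hour.
t_eff = 16.2 × 77.7 / (16.2 + 77.7) ≈ 13.405 hours.
Remaining = 3000 × (1/2)^(46.8/13.405) = 3000 × (1/2)^3.4912 ≈ 266.79 MBq.

267 MBq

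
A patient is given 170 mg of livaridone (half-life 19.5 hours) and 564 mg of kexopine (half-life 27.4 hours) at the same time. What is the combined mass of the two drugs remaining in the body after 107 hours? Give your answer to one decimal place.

41.4 mg

livaridone: 170 × (1/2)^(107/19.5) = 170 × (1/2)^5.4872 ≈ 3.79 mg.
kexopine: 564 × (1/2)^(107/27.4) = 564 × (1/2)^3.9051 ≈ 37.646 mg.
Total = 3.79 + 37.646 ≈ 41.436 mg.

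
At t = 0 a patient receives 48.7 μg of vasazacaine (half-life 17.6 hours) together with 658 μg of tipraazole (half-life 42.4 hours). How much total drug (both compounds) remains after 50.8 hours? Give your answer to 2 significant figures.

290 μg

vasazacaine: 48.7 × (1/2)^(50.8/17.6) = 48.7 × (1/2)^2.8864 ≈ 6.5864 μg.
tipraazole: 658 × (1/2)^(50.8/42.4) = 658 × (1/2)^1.1981 ≈ 286.79 μg.
Total = 6.5864 + 286.79 ≈ 293.37 μg.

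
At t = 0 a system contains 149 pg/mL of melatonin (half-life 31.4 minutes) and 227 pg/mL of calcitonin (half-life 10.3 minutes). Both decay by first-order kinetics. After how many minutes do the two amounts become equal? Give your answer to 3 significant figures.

9.31 minutes

Set 149·(1/2)^(t/31.4) = 227·(1/2)^(t/10.3).
Taking log₂: log₂(149/227) = t·(1/31.4 − 1/10.3).
log₂(0.65639) = -0.60738; 1/31.4 − 1/10.3 = -0.06524.
t = -0.60738 / -0.06524 ≈ 9.3099 minutes.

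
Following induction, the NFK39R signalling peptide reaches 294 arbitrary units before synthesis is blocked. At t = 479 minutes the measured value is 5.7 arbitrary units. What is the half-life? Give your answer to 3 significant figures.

A/A₀ = 5.7/294 ≈ 0.019388.
n = log₂(51.579) ≈ 5.6887 half-lives elapsed in 479 minutes.
t½ = 479/5.6887 ≈ 84.202 minutes.

84.2 minutes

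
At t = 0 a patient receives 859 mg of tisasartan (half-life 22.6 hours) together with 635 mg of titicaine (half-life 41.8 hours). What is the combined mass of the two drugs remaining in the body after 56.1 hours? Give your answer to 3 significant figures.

tisasartan: 859 × (1/2)^(56.1/22.6) = 859 × (1/2)^2.4823 ≈ 153.73 mg.
titicaine: 635 × (1/2)^(56.1/41.8) = 635 × (1/2)^1.3421 ≈ 250.47 mg.
Total = 153.73 + 250.47 ≈ 404.2 mg.

404 mg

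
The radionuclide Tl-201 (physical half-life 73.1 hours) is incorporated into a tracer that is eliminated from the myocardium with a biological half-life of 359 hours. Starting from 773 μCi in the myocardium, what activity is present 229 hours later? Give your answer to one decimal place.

1/t_eff = 1/t_phys + 1/t_biol = 1/73.1 + 1/359 = 0.016465 per hour.
t_eff = 73.1 × 359 / (73.1 + 359) ≈ 60.733 hours.
Remaining = 773 × (1/2)^(229/60.733) = 773 × (1/2)^3.7706 ≈ 56.64 μCi.

56.6 μCi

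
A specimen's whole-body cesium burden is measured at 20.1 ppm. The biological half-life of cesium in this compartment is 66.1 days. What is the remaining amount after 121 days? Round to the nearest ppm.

Number of half-lives: n = 121/66.1 ≈ 1.8306.
Remaining = 20.1 × (1/2)^1.8306 = 20.1 × 0.28116 ≈ 5.6512 ppm.

6 ppm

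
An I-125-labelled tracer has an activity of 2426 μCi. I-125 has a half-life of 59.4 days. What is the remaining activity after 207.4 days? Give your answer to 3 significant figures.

Number of half-lives: n = 207.4/59.4 ≈ 3.4916.
Remaining = 2426 × (1/2)^3.4916 = 2426 × 0.088906 ≈ 215.68 μCi.

216 μCi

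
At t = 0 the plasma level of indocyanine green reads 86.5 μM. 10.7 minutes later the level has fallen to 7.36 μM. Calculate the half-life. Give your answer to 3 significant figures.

A/A₀ = 7.36/86.5 ≈ 0.085087.
n = log₂(11.753) ≈ 3.5549 half-lives elapsed in 10.7 minutes.
t½ = 10.7/3.5549 ≈ 3.0099 minutes.

3.01 minutes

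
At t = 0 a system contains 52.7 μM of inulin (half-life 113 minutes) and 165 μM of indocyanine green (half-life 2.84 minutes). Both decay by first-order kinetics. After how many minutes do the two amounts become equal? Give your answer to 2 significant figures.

4.8 minutes

Set 52.7·(1/2)^(t/113) = 165·(1/2)^(t/2.84).
Taking log₂: log₂(52.7/165) = t·(1/113 − 1/2.84).
log₂(0.31939) = -1.6466; 1/113 − 1/2.84 = -0.34326.
t = -1.6466 / -0.34326 ≈ 4.7969 minutes.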